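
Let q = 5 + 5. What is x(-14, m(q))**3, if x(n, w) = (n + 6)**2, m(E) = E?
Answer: 262144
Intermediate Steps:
q = 10
x(n, w) = (6 + n)**2
x(-14, m(q))**3 = ((6 - 14)**2)**3 = ((-8)**2)**3 = 64**3 = 262144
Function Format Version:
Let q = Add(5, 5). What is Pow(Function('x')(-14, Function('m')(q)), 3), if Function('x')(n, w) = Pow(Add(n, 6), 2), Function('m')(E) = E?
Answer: 262144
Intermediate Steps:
q = 10
Function('x')(n, w) = Pow(Add(6, n), 2)
Pow(Function('x')(-14, Function('m')(q)), 3) = Pow(Pow(Add(6, -14), 2), 3) = Pow(Pow(-8, 2), 3) = Pow(64, 3) = 262144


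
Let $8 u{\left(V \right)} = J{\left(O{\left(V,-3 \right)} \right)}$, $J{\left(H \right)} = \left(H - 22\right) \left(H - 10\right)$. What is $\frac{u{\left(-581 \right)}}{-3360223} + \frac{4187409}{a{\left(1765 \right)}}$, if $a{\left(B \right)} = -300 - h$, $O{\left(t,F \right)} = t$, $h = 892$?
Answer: $- \frac{1758835141473}{500673227} \approx -3512.9$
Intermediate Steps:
$J{\left(H \right)} = \left(-22 + H\right) \left(-10 + H\right)$
$a{\left(B \right)} = -1192$ ($a{\left(B \right)} = -300 - 892 = -1192$)
$u{\left(V \right)} = \frac{55}{2} - 4 V + \frac{V^{2}}{8}$ ($u{\left(V \right)} = \frac{220 + V^{2} - 32 V}{8} = \frac{55}{2} - 4 V + \frac{V^{2}}{8}$)
$\frac{u{\left(-581 \right)}}{-3360223} + \frac{4187409}{a{\left(1765 \right)}} = \frac{\frac{55}{2} - -2324 + \frac{\left(-581\right)^{2}}{8}}{-3360223} + \frac{4187409}{-1192} = \left(\frac{55}{2} + 2324 + \frac{1}{8} \cdot 337561\right) \left(- \frac{1}{3360223}\right) + 4187409 \left(- \frac{1}{1192}\right) = \left(\frac{55}{2} + 2324 + \frac{337561}{8}\right) \left(- \frac{1}{3360223}\right) - \frac{4187409}{1192} = \frac{356373}{8} \left(- \frac{1}{3360223}\right) - \frac{4187409}{1192} = - \frac{356373}{26881784} - \frac{4187409}{1192} = - \frac{1758835141473}{500673227}$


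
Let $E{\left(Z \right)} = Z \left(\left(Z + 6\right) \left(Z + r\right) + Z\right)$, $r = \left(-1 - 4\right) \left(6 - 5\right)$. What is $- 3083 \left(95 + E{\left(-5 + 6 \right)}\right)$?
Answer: $-209644$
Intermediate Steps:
$r = -5$ ($r = \left(-5\right) 1 = -5$)
$E{\left(Z \right)} = Z \left(Z + \left(-5 + Z\right) \left(6 + Z\right)\right)$ ($E{\left(Z \right)} = Z \left(\left(Z + 6\right) \left(Z - 5\right) + Z\right) = Z \left(\left(6 + Z\right) \left(-5 + Z\right) + Z\right) = Z \left(\left(-5 + Z\right) \left(6 + Z\right) + Z\right) = Z \left(Z + \left(-5 + Z\right) \left(6 + Z\right)\right)$)
$- 3083 \left(95 + E{\left(-5 + 6 \right)}\right) = - 3083 \left(95 + \left(-5 + 6\right) \left(-30 + \left(-5 + 6\right)^{2} + 2 \left(-5 + 6\right)\right)\right) = - 3083 \left(95 + 1 \left(-30 + 1^{2} + 2 \cdot 1\right)\right) = - 3083 \left(95 + 1 \left(-30 + 1 + 2\right)\right) = - 3083 \left(95 + 1 \left(-27\right)\right) = - 3083 \left(95 - 27\right) = \left(-3083\right) 68 = -209644$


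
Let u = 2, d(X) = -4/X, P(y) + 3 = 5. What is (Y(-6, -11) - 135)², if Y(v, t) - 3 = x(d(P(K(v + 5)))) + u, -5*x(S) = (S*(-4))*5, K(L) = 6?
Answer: 19044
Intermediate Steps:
P(y) = 2 (P(y) = -3 + 5 = 2)
x(S) = 4*S (x(S) = -S*(-4)*5/5 = -(-4*S)*5/5 = -(-4)*S = 4*S)
Y(v, t) = -3 (Y(v, t) = 3 + (4*(-4/2) + 2) = 3 + (4*(-4*½) + 2) = 3 + (4*(-2) + 2) = 3 + (-8 + 2) = 3 - 6 = -3)
(Y(-6, -11) - 135)² = (-3 - 135)² = (-138)² = 19044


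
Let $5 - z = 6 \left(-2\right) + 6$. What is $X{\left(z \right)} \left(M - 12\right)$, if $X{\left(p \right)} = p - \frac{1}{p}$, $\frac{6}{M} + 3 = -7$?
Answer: $- \frac{1512}{11} \approx -137.45$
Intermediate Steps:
$M = - \frac{3}{5}$ ($M = \frac{6}{-3 - 7} = \frac{6}{-10} = 6 \left(- \frac{1}{10}\right) = - \frac{3}{5} \approx -0.6$)
$z = 11$ ($z = 5 - \left(6 \left(-2\right) + 6\right) = 5 - \left(-12 + 6\right) = 5 - -6 = 5 + 6 = 11$)
$X{\left(z \right)} \left(M - 12\right) = \left(11 - \frac{1}{11}\right) \left(- \frac{3}{5} - 12\right) = \left(11 - \frac{1}{11}\right) \left(- \frac{63}{5}\right) = \frac{120}{11} \left(- \frac{63}{5}\right) = - \frac{1512}{11}$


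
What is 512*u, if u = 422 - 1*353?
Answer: 35328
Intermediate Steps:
u = 69 (u = 422 - 353 = 69)
512*u = 512*69 = 35328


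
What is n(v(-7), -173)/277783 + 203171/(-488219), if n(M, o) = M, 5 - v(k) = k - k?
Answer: -56435008798/135618938477 ≈ -0.41613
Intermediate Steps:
v(k) = 5 (v(k) = 5 - (k - k) = 5 - 1*0 = 5 + 0 = 5)
n(v(-7), -173)/277783 + 203171/(-488219) = 5/277783 + 203171/(-488219) = 5*(1/277783) + 203171*(-1/488219) = 5/277783 - 203171/488219 = -56435008798/135618938477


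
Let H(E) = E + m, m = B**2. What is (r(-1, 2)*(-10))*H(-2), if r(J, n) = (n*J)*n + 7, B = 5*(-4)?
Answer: -11940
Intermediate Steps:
B = -20
m = 400 (m = (-20)**2 = 400)
r(J, n) = 7 + J*n**2 (r(J, n) = (J*n)*n + 7 = J*n**2 + 7 = 7 + J*n**2)
H(E) = 400 + E (H(E) = E + 400 = 400 + E)
(r(-1, 2)*(-10))*H(-2) = ((7 - 1*2**2)*(-10))*(400 - 2) = ((7 - 1*4)*(-10))*398 = ((7 - 4)*(-10))*398 = (3*(-10))*398 = -30*398 = -11940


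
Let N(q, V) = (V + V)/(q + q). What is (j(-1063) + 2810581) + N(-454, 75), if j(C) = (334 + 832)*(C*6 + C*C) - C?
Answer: 596065112425/454 ≈ 1.3129e+9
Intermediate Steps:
N(q, V) = V/q (N(q, V) = (2*V)/((2*q)) = (2*V)*(1/(2*q)) = V/q)
j(C) = 1166*C**2 + 6995*C (j(C) = 1166*(6*C + C**2) - C = 1166*(C**2 + 6*C) - C = (1166*C**2 + 6996*C) - C = 1166*C**2 + 6995*C)
(j(-1063) + 2810581) + N(-454, 75) = (-1063*(6995 + 1166*(-1063)) + 2810581) + 75/(-454) = (-1063*(6995 - 1239458) + 2810581) + 75*(-1/454) = (-1063*(-1232463) + 2810581) - 75/454 = (1310108169 + 2810581) - 75/454 = 1312918750 - 75/454 = 596065112425/454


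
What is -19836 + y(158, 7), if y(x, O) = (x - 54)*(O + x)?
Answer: -2676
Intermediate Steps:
y(x, O) = (-54 + x)*(O + x)
-19836 + y(158, 7) = -19836 + (158² - 54*7 - 54*158 + 7*158) = -19836 + (24964 - 378 - 8532 + 1106) = -19836 + 17160 = -2676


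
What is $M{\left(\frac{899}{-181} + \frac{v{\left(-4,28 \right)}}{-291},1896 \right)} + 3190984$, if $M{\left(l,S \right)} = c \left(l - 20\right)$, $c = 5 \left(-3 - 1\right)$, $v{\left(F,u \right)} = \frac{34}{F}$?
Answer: $\frac{168098588074}{52671} \approx 3.1915 \cdot 10^{6}$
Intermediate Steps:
$c = -20$ ($c = 5 \left(-4\right) = -20$)
$M{\left(l,S \right)} = 400 - 20 l$ ($M{\left(l,S \right)} = - 20 \left(l - 20\right) = - 20 \left(-20 + l\right) = 400 - 20 l$)
$M{\left(\frac{899}{-181} + \frac{v{\left(-4,28 \right)}}{-291},1896 \right)} + 3190984 = \left(400 - 20 \left(\frac{899}{-181} + \frac{34 \frac{1}{-4}}{-291}\right)\right) + 3190984 = \left(400 - 20 \left(899 \left(- \frac{1}{181}\right) + 34 \left(- \frac{1}{4}\right) \left(- \frac{1}{291}\right)\right)\right) + 3190984 = \left(400 - 20 \left(- \frac{899}{181} - - \frac{17}{582}\right)\right) + 3190984 = \left(400 - 20 \left(- \frac{899}{181} + \frac{17}{582}\right)\right) + 3190984 = \left(400 - - \frac{5201410}{52671}\right) + 3190984 = \left(400 + \frac{5201410}{52671}\right) + 3190984 = \frac{26269810}{52671} + 3190984 = \frac{168098588074}{52671}$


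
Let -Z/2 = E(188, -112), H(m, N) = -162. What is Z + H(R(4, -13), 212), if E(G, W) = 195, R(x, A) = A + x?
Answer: -552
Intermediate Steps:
Z = -390 (Z = -2*195 = -390)
Z + H(R(4, -13), 212) = -390 - 162 = -552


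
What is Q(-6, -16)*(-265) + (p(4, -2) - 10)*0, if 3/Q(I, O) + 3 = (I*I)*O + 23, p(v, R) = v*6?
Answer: 795/556 ≈ 1.4299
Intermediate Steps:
p(v, R) = 6*v
Q(I, O) = 3/(20 + O*I²) (Q(I, O) = 3/(-3 + ((I*I)*O + 23)) = 3/(-3 + (I²*O + 23)) = 3/(-3 + (O*I² + 23)) = 3/(-3 + (23 + O*I²)) = 3/(20 + O*I²))
Q(-6, -16)*(-265) + (p(4, -2) - 10)*0 = (3/(20 - 16*(-6)²))*(-265) + (6*4 - 10)*0 = (3/(20 - 16*36))*(-265) + (24 - 10)*0 = (3/(20 - 576))*(-265) + 14*0 = (3/(-556))*(-265) + 0 = (3*(-1/556))*(-265) + 0 = -3/556*(-265) + 0 = 795/556 + 0 = 795/556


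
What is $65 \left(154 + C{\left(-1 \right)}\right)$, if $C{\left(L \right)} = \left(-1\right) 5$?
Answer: $9685$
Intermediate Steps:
$C{\left(L \right)} = -5$
$65 \left(154 + C{\left(-1 \right)}\right) = 65 \left(154 - 5\right) = 65 \cdot 149 = 9685$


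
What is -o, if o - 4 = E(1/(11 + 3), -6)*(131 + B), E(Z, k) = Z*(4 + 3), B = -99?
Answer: -20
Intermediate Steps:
E(Z, k) = 7*Z (E(Z, k) = Z*7 = 7*Z)
o = 20 (o = 4 + (7/(11 + 3))*(131 - 99) = 4 + (7/14)*32 = 4 + (7*(1/14))*32 = 4 + (½)*32 = 4 + 16 = 20)
-o = -1*20 = -20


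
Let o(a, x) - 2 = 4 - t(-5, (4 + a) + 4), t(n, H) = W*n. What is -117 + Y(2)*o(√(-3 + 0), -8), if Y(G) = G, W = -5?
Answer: -155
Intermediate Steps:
t(n, H) = -5*n
o(a, x) = -19 (o(a, x) = 2 + (4 - (-5)*(-5)) = 2 + (4 - 1*25) = 2 + (4 - 25) = 2 - 21 = -19)
-117 + Y(2)*o(√(-3 + 0), -8) = -117 + 2*(-19) = -117 - 38 = -155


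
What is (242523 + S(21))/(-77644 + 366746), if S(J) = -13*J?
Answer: 7125/8503 ≈ 0.83794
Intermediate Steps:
(242523 + S(21))/(-77644 + 366746) = (242523 - 13*21)/(-77644 + 366746) = (242523 - 273)/289102 = 242250*(1/289102) = 7125/8503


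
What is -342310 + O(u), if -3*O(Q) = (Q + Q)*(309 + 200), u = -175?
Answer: -848780/3 ≈ -2.8293e+5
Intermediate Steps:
O(Q) = -1018*Q/3 (O(Q) = -(Q + Q)*(309 + 200)/3 = -2*Q*509/3 = -1018*Q/3)
-342310 + O(u) = -342310 - 1018/3*(-175) = -342310 + 178150/3 = -848780/3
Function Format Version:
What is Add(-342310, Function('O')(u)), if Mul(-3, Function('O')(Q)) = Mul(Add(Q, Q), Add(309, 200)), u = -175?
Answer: Rational(-848780, 3) ≈ -2.8293e+5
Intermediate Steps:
Function('O')(Q) = Mul(Rational(-1018, 3), Q) (Function('O')(Q) = Mul(Rational(-1, 3), Mul(Add(Q, Q), Add(309, 200))) = Mul(Rational(-1, 3), Mul(Mul(2, Q), 509)) = Mul(Rational(-1, 3), Mul(1018, Q)) = Mul(Rational(-1018, 3), Q))
Add(-342310, Function('O')(u)) = Add(-342310, Mul(Rational(-1018, 3), -175)) = Add(-342310, Rational(178150, 3)) = Rational(-848780, 3)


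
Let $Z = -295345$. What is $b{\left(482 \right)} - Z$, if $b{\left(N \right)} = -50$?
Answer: $295295$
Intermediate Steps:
$b{\left(482 \right)} - Z = -50 - -295345 = -50 + 295345 = 295295$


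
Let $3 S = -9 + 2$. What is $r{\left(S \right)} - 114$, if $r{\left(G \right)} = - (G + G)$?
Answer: $- \frac{328}{3} \approx -109.33$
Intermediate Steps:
$S = - \frac{7}{3}$ ($S = \frac{-9 + 2}{3} = \frac{1}{3} \left(-7\right) = - \frac{7}{3} \approx -2.3333$)
$r{\left(G \right)} = - 2 G$
$r{\left(S \right)} - 114 = \left(-2\right) \left(- \frac{7}{3}\right) - 114 = \frac{14}{3} - 114 = - \frac{328}{3}$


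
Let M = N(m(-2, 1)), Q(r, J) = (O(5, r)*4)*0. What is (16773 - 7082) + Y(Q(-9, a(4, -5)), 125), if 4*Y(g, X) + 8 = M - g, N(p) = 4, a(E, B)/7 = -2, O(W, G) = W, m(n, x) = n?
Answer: 9690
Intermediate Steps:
a(E, B) = -14 (a(E, B) = 7*(-2) = -14)
Q(r, J) = 0 (Q(r, J) = (5*4)*0 = 20*0 = 0)
M = 4
Y(g, X) = -1 - g/4 (Y(g, X) = -2 + (4 - g)/4 = -2 + (1 - g/4) = -1 - g/4)
(16773 - 7082) + Y(Q(-9, a(4, -5)), 125) = (16773 - 7082) + (-1 - 1/4*0) = 9691 + (-1 + 0) = 9691 - 1 = 9690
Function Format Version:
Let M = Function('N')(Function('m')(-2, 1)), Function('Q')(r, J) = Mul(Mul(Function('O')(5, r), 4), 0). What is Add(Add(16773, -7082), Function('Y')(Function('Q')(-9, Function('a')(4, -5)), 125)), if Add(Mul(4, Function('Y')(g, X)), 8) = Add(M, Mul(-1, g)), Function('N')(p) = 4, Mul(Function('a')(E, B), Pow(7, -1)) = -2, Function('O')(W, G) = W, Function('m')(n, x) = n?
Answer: 9690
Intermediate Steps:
Function('a')(E, B) = -14 (Function('a')(E, B) = Mul(7, -2) = -14)
Function('Q')(r, J) = 0 (Function('Q')(r, J) = Mul(Mul(5, 4), 0) = Mul(20, 0) = 0)
M = 4
Function('Y')(g, X) = Add(-1, Mul(Rational(-1, 4), g)) (Function('Y')(g, X) = Add(-2, Mul(Rational(1, 4), Add(4, Mul(-1, g)))) = Add(-2, Add(1, Mul(Rational(-1, 4), g))) = Add(-1, Mul(Rational(-1, 4), g)))
Add(Add(16773, -7082), Function('Y')(Function('Q')(-9, Function('a')(4, -5)), 125)) = Add(Add(16773, -7082), Add(-1, Mul(Rational(-1, 4), 0))) = Add(9691, Add(-1, 0)) = Add(9691, -1) = 9690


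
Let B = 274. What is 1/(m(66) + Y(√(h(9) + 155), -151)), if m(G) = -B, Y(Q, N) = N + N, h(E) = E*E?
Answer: -1/576 ≈ -0.0017361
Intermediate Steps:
h(E) = E²
Y(Q, N) = 2*N
m(G) = -274 (m(G) = -1*274 = -274)
1/(m(66) + Y(√(h(9) + 155), -151)) = 1/(-274 + 2*(-151)) = 1/(-274 - 302) = 1/(-576) = -1/576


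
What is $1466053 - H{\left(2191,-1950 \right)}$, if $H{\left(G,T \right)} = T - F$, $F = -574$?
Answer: $1467429$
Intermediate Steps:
$H{\left(G,T \right)} = 574 + T$ ($H{\left(G,T \right)} = T - -574 = T + 574 = 574 + T$)
$1466053 - H{\left(2191,-1950 \right)} = 1466053 - \left(574 - 1950\right) = 1466053 - -1376 = 1466053 + 1376 = 1467429$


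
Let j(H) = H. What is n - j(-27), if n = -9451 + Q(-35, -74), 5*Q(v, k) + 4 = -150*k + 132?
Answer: -35892/5 ≈ -7178.4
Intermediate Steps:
Q(v, k) = 128/5 - 30*k (Q(v, k) = -⅘ + (-150*k + 132)/5 = -⅘ + (132 - 150*k)/5 = -⅘ + (132/5 - 30*k) = 128/5 - 30*k)
n = -36027/5 (n = -9451 + (128/5 - 30*(-74)) = -9451 + (128/5 + 2220) = -9451 + 11228/5 = -36027/5 ≈ -7205.4)
n - j(-27) = -36027/5 - 1*(-27) = -36027/5 + 27 = -35892/5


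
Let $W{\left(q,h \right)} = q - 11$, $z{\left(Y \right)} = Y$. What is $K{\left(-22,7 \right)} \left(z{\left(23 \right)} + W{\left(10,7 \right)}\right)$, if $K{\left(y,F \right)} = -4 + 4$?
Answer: $0$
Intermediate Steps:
$W{\left(q,h \right)} = -11 + q$ ($W{\left(q,h \right)} = q - 11 = -11 + q$)
$K{\left(y,F \right)} = 0$
$K{\left(-22,7 \right)} \left(z{\left(23 \right)} + W{\left(10,7 \right)}\right) = 0 \left(23 + \left(-11 + 10\right)\right) = 0 \left(23 - 1\right) = 0 \cdot 22 = 0$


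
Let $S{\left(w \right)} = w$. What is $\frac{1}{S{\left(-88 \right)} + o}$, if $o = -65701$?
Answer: $- \frac{1}{65789} \approx -1.52 \cdot 10^{-5}$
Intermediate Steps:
$\frac{1}{S{\left(-88 \right)} + o} = \frac{1}{-88 - 65701} = \frac{1}{-65789} = - \frac{1}{65789}$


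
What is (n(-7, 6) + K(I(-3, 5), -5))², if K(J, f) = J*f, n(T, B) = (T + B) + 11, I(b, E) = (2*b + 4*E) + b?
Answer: 2025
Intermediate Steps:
I(b, E) = 3*b + 4*E
n(T, B) = 11 + B + T (n(T, B) = (B + T) + 11 = 11 + B + T)
(n(-7, 6) + K(I(-3, 5), -5))² = ((11 + 6 - 7) + (3*(-3) + 4*5)*(-5))² = (10 + (-9 + 20)*(-5))² = (10 + 11*(-5))² = (10 - 55)² = (-45)² = 2025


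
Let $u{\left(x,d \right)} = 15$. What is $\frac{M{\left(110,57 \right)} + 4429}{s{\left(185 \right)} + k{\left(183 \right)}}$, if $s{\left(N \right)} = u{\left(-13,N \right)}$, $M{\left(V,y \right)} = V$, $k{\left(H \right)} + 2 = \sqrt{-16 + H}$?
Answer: $\frac{59007}{2} - \frac{4539 \sqrt{167}}{2} \approx 175.1$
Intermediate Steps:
$k{\left(H \right)} = -2 + \sqrt{-16 + H}$
$s{\left(N \right)} = 15$
$\frac{M{\left(110,57 \right)} + 4429}{s{\left(185 \right)} + k{\left(183 \right)}} = \frac{110 + 4429}{15 - \left(2 - \sqrt{-16 + 183}\right)} = \frac{4539}{15 - \left(2 - \sqrt{167}\right)} = \frac{4539}{13 + \sqrt{167}}$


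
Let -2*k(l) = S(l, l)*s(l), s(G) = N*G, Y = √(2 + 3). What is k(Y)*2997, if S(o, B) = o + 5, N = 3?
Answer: -44955/2 - 44955*√5/2 ≈ -72739.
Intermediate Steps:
Y = √5 ≈ 2.2361
S(o, B) = 5 + o
s(G) = 3*G
k(l) = -3*l*(5 + l)/2 (k(l) = -(5 + l)*3*l/2 = -3*l*(5 + l)/2)
k(Y)*2997 = -3*√5*(5 + √5)/2*2997 = -8991*√5*(5 + √5)/2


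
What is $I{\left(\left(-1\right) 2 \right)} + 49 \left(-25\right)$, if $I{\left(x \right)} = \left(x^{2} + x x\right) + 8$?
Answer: $-1209$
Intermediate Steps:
$I{\left(x \right)} = 8 + 2 x^{2}$ ($I{\left(x \right)} = \left(x^{2} + x^{2}\right) + 8 = 2 x^{2} + 8 = 8 + 2 x^{2}$)
$I{\left(\left(-1\right) 2 \right)} + 49 \left(-25\right) = \left(8 + 2 \left(\left(-1\right) 2\right)^{2}\right) + 49 \left(-25\right) = \left(8 + 2 \left(-2\right)^{2}\right) - 1225 = \left(8 + 2 \cdot 4\right) - 1225 = \left(8 + 8\right) - 1225 = 16 - 1225 = -1209$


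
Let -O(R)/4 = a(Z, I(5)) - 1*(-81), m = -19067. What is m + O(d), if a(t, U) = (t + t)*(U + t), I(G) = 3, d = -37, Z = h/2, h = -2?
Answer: -19375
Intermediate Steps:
Z = -1 (Z = -2/2 = -2*1/2 = -1)
a(t, U) = 2*t*(U + t) (a(t, U) = (2*t)*(U + t) = 2*t*(U + t))
O(R) = -308 (O(R) = -4*(2*(-1)*(3 - 1) - 1*(-81)) = -4*(2*(-1)*2 + 81) = -4*(-4 + 81) = -4*77 = -308)
m + O(d) = -19067 - 308 = -19375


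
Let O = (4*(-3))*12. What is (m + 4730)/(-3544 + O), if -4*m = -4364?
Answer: -5821/3688 ≈ -1.5784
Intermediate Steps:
m = 1091 (m = -¼*(-4364) = 1091)
O = -144 (O = -12*12 = -144)
(m + 4730)/(-3544 + O) = (1091 + 4730)/(-3544 - 144) = 5821/(-3688) = 5821*(-1/3688) = -5821/3688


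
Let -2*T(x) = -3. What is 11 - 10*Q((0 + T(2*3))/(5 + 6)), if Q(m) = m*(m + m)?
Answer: 1286/121 ≈ 10.628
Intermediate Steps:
T(x) = 3/2 (T(x) = -1/2*(-3) = 3/2)
Q(m) = 2*m**2 (Q(m) = m*(2*m) = 2*m**2)
11 - 10*Q((0 + T(2*3))/(5 + 6)) = 11 - 20*((0 + 3/2)/(5 + 6))**2 = 11 - 20*((3/2)/11)**2 = 11 - 20*((3/2)*(1/11))**2 = 11 - 20*(3/22)**2 = 11 - 20*9/484 = 11 - 10*9/242 = 11 - 45/121 = 1286/121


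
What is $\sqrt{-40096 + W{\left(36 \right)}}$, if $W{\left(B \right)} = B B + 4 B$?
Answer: $16 i \sqrt{151} \approx 196.61 i$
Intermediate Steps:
$W{\left(B \right)} = B^{2} + 4 B$
$\sqrt{-40096 + W{\left(36 \right)}} = \sqrt{-40096 + 36 \left(4 + 36\right)} = \sqrt{-40096 + 36 \cdot 40} = \sqrt{-40096 + 1440} = \sqrt{-38656} = 16 i \sqrt{151}$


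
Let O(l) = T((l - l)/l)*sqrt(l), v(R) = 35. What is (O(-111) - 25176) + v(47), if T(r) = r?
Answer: -25141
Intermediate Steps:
O(l) = 0 (O(l) = ((l - l)/l)*sqrt(l) = (0/l)*sqrt(l) = 0*sqrt(l) = 0)
(O(-111) - 25176) + v(47) = (0 - 25176) + 35 = -25176 + 35 = -25141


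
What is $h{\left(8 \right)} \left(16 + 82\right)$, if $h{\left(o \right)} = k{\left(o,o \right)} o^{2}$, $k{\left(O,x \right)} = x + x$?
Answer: $100352$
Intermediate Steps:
$k{\left(O,x \right)} = 2 x$
$h{\left(o \right)} = 2 o^{3}$ ($h{\left(o \right)} = 2 o o^{2} = 2 o^{3}$)
$h{\left(8 \right)} \left(16 + 82\right) = 2 \cdot 8^{3} \left(16 + 82\right) = 2 \cdot 512 \cdot 98 = 1024 \cdot 98 = 100352$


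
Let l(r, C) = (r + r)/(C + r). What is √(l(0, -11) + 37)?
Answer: √37 ≈ 6.0828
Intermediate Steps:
l(r, C) = 2*r/(C + r) (l(r, C) = (2*r)/(C + r) = 2*r/(C + r))
√(l(0, -11) + 37) = √(2*0/(-11 + 0) + 37) = √(2*0/(-11) + 37) = √(2*0*(-1/11) + 37) = √(0 + 37) = √37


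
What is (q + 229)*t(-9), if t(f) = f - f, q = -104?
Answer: 0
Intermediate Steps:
t(f) = 0
(q + 229)*t(-9) = (-104 + 229)*0 = 125*0 = 0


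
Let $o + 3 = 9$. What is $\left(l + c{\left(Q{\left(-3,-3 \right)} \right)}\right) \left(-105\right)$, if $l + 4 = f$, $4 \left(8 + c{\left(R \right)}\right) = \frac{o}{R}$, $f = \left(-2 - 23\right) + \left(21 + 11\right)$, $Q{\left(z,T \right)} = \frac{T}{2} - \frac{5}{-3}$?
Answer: $-420$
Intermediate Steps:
$o = 6$ ($o = -3 + 9 = 6$)
$Q{\left(z,T \right)} = \frac{5}{3} + \frac{T}{2}$ ($Q{\left(z,T \right)} = T \frac{1}{2} - - \frac{5}{3} = \frac{T}{2} + \frac{5}{3} = \frac{5}{3} + \frac{T}{2}$)
$f = 7$ ($f = -25 + 32 = 7$)
$c{\left(R \right)} = -8 + \frac{3}{2 R}$ ($c{\left(R \right)} = -8 + \frac{6 \frac{1}{R}}{4} = -8 + \frac{3}{2 R}$)
$l = 3$ ($l = -4 + 7 = 3$)
$\left(l + c{\left(Q{\left(-3,-3 \right)} \right)}\right) \left(-105\right) = \left(3 - \left(8 - \frac{3}{2 \left(\frac{5}{3} + \frac{1}{2} \left(-3\right)\right)}\right)\right) \left(-105\right) = \left(3 - \left(8 - \frac{3}{2 \left(\frac{5}{3} - \frac{3}{2}\right)}\right)\right) \left(-105\right) = \left(3 - \left(8 - \frac{3 \frac{1}{\frac{1}{6}}}{2}\right)\right) \left(-105\right) = \left(3 + \left(-8 + \frac{3}{2} \cdot 6\right)\right) \left(-105\right) = \left(3 + \left(-8 + 9\right)\right) \left(-105\right) = \left(3 + 1\right) \left(-105\right) = 4 \left(-105\right) = -420$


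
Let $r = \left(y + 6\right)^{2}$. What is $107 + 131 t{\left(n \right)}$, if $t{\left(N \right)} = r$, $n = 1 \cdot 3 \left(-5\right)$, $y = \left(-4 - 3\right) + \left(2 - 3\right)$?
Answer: $631$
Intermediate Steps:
$y = -8$ ($y = -7 + \left(2 - 3\right) = -7 - 1 = -8$)
$n = -15$ ($n = 3 \left(-5\right) = -15$)
$r = 4$ ($r = \left(-8 + 6\right)^{2} = \left(-2\right)^{2} = 4$)
$t{\left(N \right)} = 4$
$107 + 131 t{\left(n \right)} = 107 + 131 \cdot 4 = 107 + 524 = 631$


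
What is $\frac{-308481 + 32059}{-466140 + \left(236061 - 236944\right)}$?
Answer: $\frac{276422}{467023} \approx 0.59188$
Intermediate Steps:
$\frac{-308481 + 32059}{-466140 + \left(236061 - 236944\right)} = - \frac{276422}{-466140 - 883} = - \frac{276422}{-467023} = \left(-276422\right) \left(- \frac{1}{467023}\right) = \frac{276422}{467023}$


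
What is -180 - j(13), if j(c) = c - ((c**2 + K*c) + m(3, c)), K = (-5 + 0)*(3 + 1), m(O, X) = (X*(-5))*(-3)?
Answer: -89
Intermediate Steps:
m(O, X) = 15*X (m(O, X) = -5*X*(-3) = 15*X)
K = -20 (K = -5*4 = -20)
j(c) = -c**2 + 6*c (j(c) = c - ((c**2 - 20*c) + 15*c) = c - (c**2 - 5*c) = c + (-c**2 + 5*c) = -c**2 + 6*c)
-180 - j(13) = -180 - 13*(6 - 1*13) = -180 - 13*(6 - 13) = -180 - 13*(-7) = -180 - 1*(-91) = -180 + 91 = -89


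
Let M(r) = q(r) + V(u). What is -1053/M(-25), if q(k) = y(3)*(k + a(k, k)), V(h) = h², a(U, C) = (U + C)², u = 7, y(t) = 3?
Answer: -1053/7474 ≈ -0.14089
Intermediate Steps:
a(U, C) = (C + U)²
q(k) = 3*k + 12*k² (q(k) = 3*(k + (k + k)²) = 3*(k + (2*k)²) = 3*(k + 4*k²) = 3*k + 12*k²)
M(r) = 49 + 3*r*(1 + 4*r) (M(r) = 3*r*(1 + 4*r) + 7² = 3*r*(1 + 4*r) + 49 = 49 + 3*r*(1 + 4*r))
-1053/M(-25) = -1053/(49 + 3*(-25) + 12*(-25)²) = -1053/(49 - 75 + 12*625) = -1053/(49 - 75 + 7500) = -1053/7474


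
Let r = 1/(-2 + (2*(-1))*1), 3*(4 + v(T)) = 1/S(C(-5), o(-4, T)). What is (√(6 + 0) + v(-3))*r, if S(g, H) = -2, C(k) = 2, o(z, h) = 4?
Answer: 25/24 - √6/4 ≈ 0.42929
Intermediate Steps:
v(T) = -25/6 (v(T) = -4 + (⅓)/(-2) = -4 + (⅓)*(-½) = -4 - ⅙ = -25/6)
r = -¼ (r = 1/(-2 - 2*1) = 1/(-2 - 2) = 1/(-4) = -¼ ≈ -0.25000)
(√(6 + 0) + v(-3))*r = (√(6 + 0) - 25/6)*(-¼) = (√6 - 25/6)*(-¼) = (-25/6 + √6)*(-¼) = 25/24 - √6/4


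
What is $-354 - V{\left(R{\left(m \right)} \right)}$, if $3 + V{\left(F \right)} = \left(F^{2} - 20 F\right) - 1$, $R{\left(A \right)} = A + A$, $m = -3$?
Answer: $-506$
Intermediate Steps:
$R{\left(A \right)} = 2 A$
$V{\left(F \right)} = -4 + F^{2} - 20 F$ ($V{\left(F \right)} = -3 - \left(1 - F^{2} + 20 F\right) = -4 + F^{2} - 20 F$)
$-354 - V{\left(R{\left(m \right)} \right)} = -354 - \left(-4 + \left(2 \left(-3\right)\right)^{2} - 20 \cdot 2 \left(-3\right)\right) = -354 - \left(-4 + \left(-6\right)^{2} - -120\right) = -354 - \left(-4 + 36 + 120\right) = -354 - 152 = -506$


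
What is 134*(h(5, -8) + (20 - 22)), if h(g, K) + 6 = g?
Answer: -402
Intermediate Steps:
h(g, K) = -6 + g
134*(h(5, -8) + (20 - 22)) = 134*((-6 + 5) + (20 - 22)) = 134*(-1 - 2) = 134*(-3) = -402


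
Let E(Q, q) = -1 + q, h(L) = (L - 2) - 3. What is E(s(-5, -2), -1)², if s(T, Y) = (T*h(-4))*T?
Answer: 4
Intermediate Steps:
h(L) = -5 + L (h(L) = (-2 + L) - 3 = -5 + L)
s(T, Y) = -9*T² (s(T, Y) = (T*(-5 - 4))*T = (T*(-9))*T = (-9*T)*T = -9*T²)
E(s(-5, -2), -1)² = (-1 - 1)² = (-2)² = 4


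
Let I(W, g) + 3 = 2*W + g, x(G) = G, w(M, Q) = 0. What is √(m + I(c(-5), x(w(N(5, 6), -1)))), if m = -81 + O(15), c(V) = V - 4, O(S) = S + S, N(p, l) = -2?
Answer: 6*I*√2 ≈ 8.4853*I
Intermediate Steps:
O(S) = 2*S
c(V) = -4 + V
I(W, g) = -3 + g + 2*W (I(W, g) = -3 + (2*W + g) = -3 + (g + 2*W) = -3 + g + 2*W)
m = -51 (m = -81 + 2*15 = -81 + 30 = -51)
√(m + I(c(-5), x(w(N(5, 6), -1)))) = √(-51 + (-3 + 0 + 2*(-4 - 5))) = √(-51 + (-3 + 0 + 2*(-9))) = √(-51 + (-3 + 0 - 18)) = √(-51 - 21) = √(-72) = 6*I*√2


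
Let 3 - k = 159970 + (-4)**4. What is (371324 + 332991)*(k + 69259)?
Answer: -64067309660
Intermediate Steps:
k = -160223 (k = 3 - (159970 + (-4)**4) = 3 - (159970 + 256) = 3 - 1*160226 = 3 - 160226 = -160223)
(371324 + 332991)*(k + 69259) = (371324 + 332991)*(-160223 + 69259) = 704315*(-90964) = -64067309660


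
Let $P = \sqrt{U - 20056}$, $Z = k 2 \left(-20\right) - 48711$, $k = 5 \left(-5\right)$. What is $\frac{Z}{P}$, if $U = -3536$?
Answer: $\frac{47711 i \sqrt{5898}}{11796} \approx 310.63 i$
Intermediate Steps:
$k = -25$
$Z = -47711$ ($Z = \left(-25\right) 2 \left(-20\right) - 48711 = \left(-50\right) \left(-20\right) - 48711 = 1000 - 48711 = -47711$)
$P = 2 i \sqrt{5898}$ ($P = \sqrt{-3536 - 20056} = \sqrt{-23592} = 2 i \sqrt{5898} \approx 153.6 i$)
$\frac{Z}{P} = - \frac{47711}{2 i \sqrt{5898}} = - 47711 \left(- \frac{i \sqrt{5898}}{11796}\right) = \frac{47711 i \sqrt{5898}}{11796}$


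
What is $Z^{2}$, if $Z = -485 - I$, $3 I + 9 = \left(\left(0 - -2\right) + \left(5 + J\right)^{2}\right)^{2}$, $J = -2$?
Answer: $\frac{2455489}{9} \approx 2.7283 \cdot 10^{5}$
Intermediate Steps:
$I = \frac{112}{3}$ ($I = -3 + \frac{\left(\left(0 - -2\right) + \left(5 - 2\right)^{2}\right)^{2}}{3} = -3 + \frac{\left(\left(0 + 2\right) + 3^{2}\right)^{2}}{3} = -3 + \frac{\left(2 + 9\right)^{2}}{3} = -3 + \frac{11^{2}}{3} = -3 + \frac{1}{3} \cdot 121 = -3 + \frac{121}{3} = \frac{112}{3} \approx 37.333$)
$Z = - \frac{1567}{3}$ ($Z = -485 - \frac{112}{3} = - \frac{1567}{3} \approx -522.33$)
$Z^{2} = \left(- \frac{1567}{3}\right)^{2} = \frac{2455489}{9}$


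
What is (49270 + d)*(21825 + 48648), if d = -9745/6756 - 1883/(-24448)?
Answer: 47790878954979017/13764224 ≈ 3.4721e+9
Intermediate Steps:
d = -56381053/41292672 (d = -9745*1/6756 - 1883*(-1/24448) = -9745/6756 + 1883/24448 = -56381053/41292672 ≈ -1.3654)
(49270 + d)*(21825 + 48648) = (49270 - 56381053/41292672)*(21825 + 48648) = (2034433568387/41292672)*70473 = 47790878954979017/13764224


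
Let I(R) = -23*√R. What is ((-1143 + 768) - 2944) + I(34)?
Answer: -3319 - 23*√34 ≈ -3453.1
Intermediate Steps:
((-1143 + 768) - 2944) + I(34) = ((-1143 + 768) - 2944) - 23*√34 = (-375 - 2944) - 23*√34 = -3319 - 23*√34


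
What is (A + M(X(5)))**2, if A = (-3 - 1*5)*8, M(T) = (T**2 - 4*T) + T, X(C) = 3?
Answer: 4096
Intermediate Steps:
M(T) = T**2 - 3*T
A = -64 (A = (-3 - 5)*8 = -8*8 = -64)
(A + M(X(5)))**2 = (-64 + 3*(-3 + 3))**2 = (-64 + 3*0)**2 = (-64 + 0)**2 = (-64)**2 = 4096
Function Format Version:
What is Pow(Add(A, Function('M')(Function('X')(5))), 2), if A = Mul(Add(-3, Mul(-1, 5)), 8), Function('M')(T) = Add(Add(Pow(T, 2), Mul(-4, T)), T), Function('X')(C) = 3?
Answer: 4096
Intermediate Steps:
Function('M')(T) = Add(Pow(T, 2), Mul(-3, T))
A = -64 (A = Mul(Add(-3, -5), 8) = Mul(-8, 8) = -64)
Pow(Add(A, Function('M')(Function('X')(5))), 2) = Pow(Add(-64, Mul(3, Add(-3, 3))), 2) = Pow(Add(-64, Mul(3, 0)), 2) = Pow(Add(-64, 0), 2) = Pow(-64, 2) = 4096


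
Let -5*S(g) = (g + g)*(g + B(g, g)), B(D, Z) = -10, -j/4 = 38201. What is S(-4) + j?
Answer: -764132/5 ≈ -1.5283e+5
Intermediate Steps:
j = -152804 (j = -4*38201 = -152804)
S(g) = -2*g*(-10 + g)/5 (S(g) = -(g + g)*(g - 10)/5 = -2*g*(-10 + g)/5)
S(-4) + j = (⅖)*(-4)*(10 - 1*(-4)) - 152804 = (⅖)*(-4)*(10 + 4) - 152804 = (⅖)*(-4)*14 - 152804 = -112/5 - 152804 = -764132/5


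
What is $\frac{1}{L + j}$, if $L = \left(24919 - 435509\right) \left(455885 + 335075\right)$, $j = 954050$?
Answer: $- \frac{1}{324759312350} \approx -3.0792 \cdot 10^{-12}$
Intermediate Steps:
$L = -324760266400$ ($L = \left(-410590\right) 790960 = -324760266400$)
$\frac{1}{L + j} = \frac{1}{-324760266400 + 954050} = \frac{1}{-324759312350} = - \frac{1}{324759312350}$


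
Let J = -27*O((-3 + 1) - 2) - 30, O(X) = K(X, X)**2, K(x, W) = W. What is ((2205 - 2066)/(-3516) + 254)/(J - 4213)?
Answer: -191/3516 ≈ -0.054323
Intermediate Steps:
O(X) = X**2
J = -462 (J = -27*((-3 + 1) - 2)**2 - 30 = -27*(-2 - 2)**2 - 30 = -27*(-4)**2 - 30 = -27*16 - 30 = -432 - 30 = -462)
((2205 - 2066)/(-3516) + 254)/(J - 4213) = ((2205 - 2066)/(-3516) + 254)/(-462 - 4213) = (139*(-1/3516) + 254)/(-4675) = (-139/3516 + 254)*(-1/4675) = (892925/3516)*(-1/4675) = -191/3516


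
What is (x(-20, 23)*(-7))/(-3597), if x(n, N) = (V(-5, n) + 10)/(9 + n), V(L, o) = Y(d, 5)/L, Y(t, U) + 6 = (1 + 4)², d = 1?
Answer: -217/197835 ≈ -0.0010969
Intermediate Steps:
Y(t, U) = 19 (Y(t, U) = -6 + (1 + 4)² = -6 + 5² = -6 + 25 = 19)
V(L, o) = 19/L
x(n, N) = 31/(5*(9 + n)) (x(n, N) = (19/(-5) + 10)/(9 + n) = (19*(-⅕) + 10)/(9 + n) = (-19/5 + 10)/(9 + n) = 31/(5*(9 + n)))
(x(-20, 23)*(-7))/(-3597) = ((31/(5*(9 - 20)))*(-7))/(-3597) = (((31/5)/(-11))*(-7))*(-1/3597) = (((31/5)*(-1/11))*(-7))*(-1/3597) = -31/55*(-7)*(-1/3597) = (217/55)*(-1/3597) = -217/197835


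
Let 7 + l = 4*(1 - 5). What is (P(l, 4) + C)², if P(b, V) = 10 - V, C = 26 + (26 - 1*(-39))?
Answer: 9409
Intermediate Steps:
C = 91 (C = 26 + (26 + 39) = 26 + 65 = 91)
l = -23 (l = -7 + 4*(1 - 5) = -7 + 4*(-4) = -7 - 16 = -23)
(P(l, 4) + C)² = ((10 - 1*4) + 91)² = ((10 - 4) + 91)² = (6 + 91)² = 97² = 9409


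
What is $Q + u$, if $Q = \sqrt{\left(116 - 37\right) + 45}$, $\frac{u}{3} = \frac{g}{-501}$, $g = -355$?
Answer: $\frac{355}{167} + 2 \sqrt{31} \approx 13.261$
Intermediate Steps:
$u = \frac{355}{167}$ ($u = 3 \left(- \frac{355}{-501}\right) = 3 \left(\left(-355\right) \left(- \frac{1}{501}\right)\right) = 3 \cdot \frac{355}{501} = \frac{355}{167} \approx 2.1257$)
$Q = 2 \sqrt{31}$ ($Q = \sqrt{\left(116 - 37\right) + 45} = \sqrt{79 + 45} = \sqrt{124} = 2 \sqrt{31} \approx 11.136$)
$Q + u = 2 \sqrt{31} + \frac{355}{167} = \frac{355}{167} + 2 \sqrt{31}$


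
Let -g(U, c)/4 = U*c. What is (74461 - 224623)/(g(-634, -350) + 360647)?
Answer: 50054/175651 ≈ 0.28496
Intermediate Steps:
g(U, c) = -4*U*c
(74461 - 224623)/(g(-634, -350) + 360647) = (74461 - 224623)/(-4*(-634)*(-350) + 360647) = -150162/(-887600 + 360647) = -150162/(-526953) = -150162*(-1/526953) = 50054/175651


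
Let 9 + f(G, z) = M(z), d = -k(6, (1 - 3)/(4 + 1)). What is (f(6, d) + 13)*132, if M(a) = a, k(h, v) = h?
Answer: -264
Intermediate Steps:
d = -6 (d = -1*6 = -6)
f(G, z) = -9 + z
(f(6, d) + 13)*132 = ((-9 - 6) + 13)*132 = (-15 + 13)*132 = -2*132 = -264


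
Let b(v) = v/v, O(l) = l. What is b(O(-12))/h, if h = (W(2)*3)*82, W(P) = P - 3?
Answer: -1/246 ≈ -0.0040650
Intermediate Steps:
W(P) = -3 + P
b(v) = 1
h = -246 (h = ((-3 + 2)*3)*82 = -1*3*82 = -3*82 = -246)
b(O(-12))/h = 1/(-246) = 1*(-1/246) = -1/246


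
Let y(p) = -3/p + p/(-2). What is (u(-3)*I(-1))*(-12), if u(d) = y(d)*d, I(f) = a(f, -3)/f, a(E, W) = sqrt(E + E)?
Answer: -90*I*sqrt(2) ≈ -127.28*I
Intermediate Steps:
a(E, W) = sqrt(2)*sqrt(E) (a(E, W) = sqrt(2*E) = sqrt(2)*sqrt(E))
I(f) = sqrt(2)/sqrt(f) (I(f) = (sqrt(2)*sqrt(f))/f = sqrt(2)/sqrt(f))
y(p) = -3/p - p/2 (y(p) = -3/p + p*(-1/2) = -3/p - p/2)
u(d) = d*(-3/d - d/2) (u(d) = (-3/d - d/2)*d = d*(-3/d - d/2))
(u(-3)*I(-1))*(-12) = ((-3 - 1/2*(-3)**2)*(sqrt(2)/sqrt(-1)))*(-12) = ((-3 - 1/2*9)*(sqrt(2)*(-I)))*(-12) = ((-3 - 9/2)*(-I*sqrt(2)))*(-12) = -(-15)*I*sqrt(2)/2*(-12) = (15*I*sqrt(2)/2)*(-12) = -90*I*sqrt(2)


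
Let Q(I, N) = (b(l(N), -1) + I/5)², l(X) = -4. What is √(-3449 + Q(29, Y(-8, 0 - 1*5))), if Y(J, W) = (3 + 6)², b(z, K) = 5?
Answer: I*√83309/5 ≈ 57.727*I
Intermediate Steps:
Y(J, W) = 81 (Y(J, W) = 9² = 81)
Q(I, N) = (5 + I/5)²
√(-3449 + Q(29, Y(-8, 0 - 1*5))) = √(-3449 + (25 + 29)²/25) = √(-3449 + (1/25)*54²) = √(-3449 + (1/25)*2916) = √(-3449 + 2916/25) = √(-83309/25) = I*√83309/5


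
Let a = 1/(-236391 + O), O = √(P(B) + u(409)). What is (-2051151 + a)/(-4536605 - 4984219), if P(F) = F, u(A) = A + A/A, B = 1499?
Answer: 38206586593985721/177343445997562976 + √1909/532030337992688928 ≈ 0.21544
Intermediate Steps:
u(A) = 1 + A (u(A) = A + 1 = 1 + A)
O = √1909 (O = √(1499 + (1 + 409)) = √(1499 + 410) = √1909 ≈ 43.692)
a = 1/(-236391 + √1909) ≈ -4.2311e-6
(-2051151 + a)/(-4536605 - 4984219) = (-2051151 + (-236391/55880702972 - √1909/55880702972))/(-4536605 - 4984219) = (-114619759781957163/55880702972 - √1909/55880702972)/(-9520824) = (-114619759781957163/55880702972 - √1909/55880702972)*(-1/9520824) = 38206586593985721/177343445997562976 + √1909/532030337992688928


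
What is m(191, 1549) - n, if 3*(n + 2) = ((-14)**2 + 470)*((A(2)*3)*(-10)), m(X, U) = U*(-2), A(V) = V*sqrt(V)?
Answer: -3096 + 13320*sqrt(2) ≈ 15741.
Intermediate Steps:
A(V) = V**(3/2)
m(X, U) = -2*U
n = -2 - 13320*sqrt(2) (n = -2 + (((-14)**2 + 470)*((2**(3/2)*3)*(-10)))/3 = -2 + ((196 + 470)*(((2*sqrt(2))*3)*(-10)))/3 = -2 + (666*((6*sqrt(2))*(-10)))/3 = -2 + (666*(-60*sqrt(2)))/3 = -2 + (-39960*sqrt(2))/3 = -2 - 13320*sqrt(2) ≈ -18839.)
m(191, 1549) - n = -2*1549 - (-2 - 13320*sqrt(2)) = -3098 + (2 + 13320*sqrt(2)) = -3096 + 13320*sqrt(2)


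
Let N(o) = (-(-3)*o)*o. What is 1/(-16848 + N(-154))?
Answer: 1/54300 ≈ 1.8416e-5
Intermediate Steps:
N(o) = 3*o² (N(o) = (3*o)*o = 3*o²)
1/(-16848 + N(-154)) = 1/(-16848 + 3*(-154)²) = 1/(-16848 + 3*23716) = 1/(-16848 + 71148) = 1/54300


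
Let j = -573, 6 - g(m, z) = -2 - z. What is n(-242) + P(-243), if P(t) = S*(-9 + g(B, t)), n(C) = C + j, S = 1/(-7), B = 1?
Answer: -5461/7 ≈ -780.14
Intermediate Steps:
g(m, z) = 8 + z (g(m, z) = 6 - (-2 - z) = 6 + (2 + z) = 8 + z)
S = -⅐ (S = 1*(-⅐) = -⅐ ≈ -0.14286)
n(C) = -573 + C (n(C) = C - 573 = -573 + C)
P(t) = ⅐ - t/7 (P(t) = -(-9 + (8 + t))/7 = -(-1 + t)/7 = ⅐ - t/7)
n(-242) + P(-243) = (-573 - 242) + (⅐ - ⅐*(-243)) = -815 + (⅐ + 243/7) = -815 + 244/7 = -5461/7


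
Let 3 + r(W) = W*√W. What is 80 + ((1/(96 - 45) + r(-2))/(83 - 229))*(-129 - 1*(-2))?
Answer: 288188/3723 - 127*I*√2/73 ≈ 77.407 - 2.4603*I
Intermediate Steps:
r(W) = -3 + W^(3/2) (r(W) = -3 + W*√W = -3 + W^(3/2))
80 + ((1/(96 - 45) + r(-2))/(83 - 229))*(-129 - 1*(-2)) = 80 + ((1/(96 - 45) + (-3 + (-2)^(3/2)))/(83 - 229))*(-129 - 1*(-2)) = 80 + ((1/51 + (-3 - 2*I*√2))/(-146))*(-129 + 2) = 80 + ((1/51 + (-3 - 2*I*√2))*(-1/146))*(-127) = 80 + ((-152/51 - 2*I*√2)*(-1/146))*(-127) = 80 + (76/3723 + I*√2/73)*(-127) = 80 + (-9652/3723 - 127*I*√2/73) = 288188/3723 - 127*I*√2/73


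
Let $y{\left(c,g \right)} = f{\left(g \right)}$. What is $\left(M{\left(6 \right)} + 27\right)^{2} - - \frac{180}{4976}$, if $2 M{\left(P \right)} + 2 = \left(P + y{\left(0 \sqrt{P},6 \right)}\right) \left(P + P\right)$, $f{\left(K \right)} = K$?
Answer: $\frac{11947421}{1244} \approx 9604.0$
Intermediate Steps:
$y{\left(c,g \right)} = g$
$M{\left(P \right)} = -1 + P \left(6 + P\right)$ ($M{\left(P \right)} = -1 + \frac{\left(P + 6\right) \left(P + P\right)}{2} = -1 + \frac{\left(6 + P\right) 2 P}{2} = -1 + \frac{2 P \left(6 + P\right)}{2} = -1 + P \left(6 + P\right)$)
$\left(M{\left(6 \right)} + 27\right)^{2} - - \frac{180}{4976} = \left(\left(-1 + 6^{2} + 6 \cdot 6\right) + 27\right)^{2} - - \frac{180}{4976} = \left(\left(-1 + 36 + 36\right) + 27\right)^{2} - \left(-180\right) \frac{1}{4976} = \left(71 + 27\right)^{2} - - \frac{45}{1244} = 98^{2} + \frac{45}{1244} = 9604 + \frac{45}{1244} = \frac{11947421}{1244}$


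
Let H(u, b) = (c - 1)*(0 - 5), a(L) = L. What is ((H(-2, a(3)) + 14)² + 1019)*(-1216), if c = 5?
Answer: -1282880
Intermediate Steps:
H(u, b) = -20 (H(u, b) = (5 - 1)*(0 - 5) = 4*(-5) = -20)
((H(-2, a(3)) + 14)² + 1019)*(-1216) = ((-20 + 14)² + 1019)*(-1216) = ((-6)² + 1019)*(-1216) = (36 + 1019)*(-1216) = 1055*(-1216) = -1282880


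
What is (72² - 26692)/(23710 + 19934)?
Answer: -5377/10911 ≈ -0.49281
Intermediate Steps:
(72² - 26692)/(23710 + 19934) = (5184 - 26692)/43644 = -21508*1/43644 = -5377/10911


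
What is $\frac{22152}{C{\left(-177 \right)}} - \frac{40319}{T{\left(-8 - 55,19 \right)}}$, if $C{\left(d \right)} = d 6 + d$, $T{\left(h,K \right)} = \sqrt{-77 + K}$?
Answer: $- \frac{7384}{413} + \frac{40319 i \sqrt{58}}{58} \approx -17.879 + 5294.1 i$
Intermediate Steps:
$C{\left(d \right)} = 7 d$ ($C{\left(d \right)} = 6 d + d = 7 d$)
$\frac{22152}{C{\left(-177 \right)}} - \frac{40319}{T{\left(-8 - 55,19 \right)}} = \frac{22152}{7 \left(-177\right)} - \frac{40319}{\sqrt{-77 + 19}} = \frac{22152}{-1239} - \frac{40319}{\sqrt{-58}} = 22152 \left(- \frac{1}{1239}\right) - \frac{40319}{i \sqrt{58}} = - \frac{7384}{413} - 40319 \left(- \frac{i \sqrt{58}}{58}\right) = - \frac{7384}{413} + \frac{40319 i \sqrt{58}}{58}$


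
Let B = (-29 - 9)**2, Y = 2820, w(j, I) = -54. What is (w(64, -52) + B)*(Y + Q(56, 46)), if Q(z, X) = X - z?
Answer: 3905900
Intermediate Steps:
B = 1444 (B = (-38)**2 = 1444)
(w(64, -52) + B)*(Y + Q(56, 46)) = (-54 + 1444)*(2820 + (46 - 1*56)) = 1390*(2820 + (46 - 56)) = 1390*(2820 - 10) = 1390*2810 = 3905900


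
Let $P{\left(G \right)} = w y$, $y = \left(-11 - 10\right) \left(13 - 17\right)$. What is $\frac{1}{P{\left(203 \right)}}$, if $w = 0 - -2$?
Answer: $\frac{1}{168} \approx 0.0059524$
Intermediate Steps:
$w = 2$ ($w = 0 + 2 = 2$)
$y = 84$ ($y = \left(-21\right) \left(-4\right) = 84$)
$P{\left(G \right)} = 168$ ($P{\left(G \right)} = 2 \cdot 84 = 168$)
$\frac{1}{P{\left(203 \right)}} = \frac{1}{168}$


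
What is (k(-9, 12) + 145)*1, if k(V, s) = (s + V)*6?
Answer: 163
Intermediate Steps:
k(V, s) = 6*V + 6*s (k(V, s) = (V + s)*6 = 6*V + 6*s)
(k(-9, 12) + 145)*1 = ((6*(-9) + 6*12) + 145)*1 = ((-54 + 72) + 145)*1 = (18 + 145)*1 = 163*1 = 163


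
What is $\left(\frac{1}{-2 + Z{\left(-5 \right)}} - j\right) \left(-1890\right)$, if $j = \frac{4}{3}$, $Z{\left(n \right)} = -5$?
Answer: $2790$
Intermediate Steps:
$j = \frac{4}{3}$ ($j = 4 \cdot \frac{1}{3} = \frac{4}{3} \approx 1.3333$)
$\left(\frac{1}{-2 + Z{\left(-5 \right)}} - j\right) \left(-1890\right) = \left(\frac{1}{-2 - 5} - \frac{4}{3}\right) \left(-1890\right) = \left(\frac{1}{-7} - \frac{4}{3}\right) \left(-1890\right) = \left(- \frac{1}{7} - \frac{4}{3}\right) \left(-1890\right) = \left(- \frac{31}{21}\right) \left(-1890\right) = 2790$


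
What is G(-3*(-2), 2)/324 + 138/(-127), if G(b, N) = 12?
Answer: -3599/3429 ≈ -1.0496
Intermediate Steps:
G(-3*(-2), 2)/324 + 138/(-127) = 12/324 + 138/(-127) = 12*(1/324) + 138*(-1/127) = 1/27 - 138/127 = -3599/3429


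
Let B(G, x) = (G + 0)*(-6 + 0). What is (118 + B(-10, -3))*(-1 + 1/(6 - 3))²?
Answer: 712/9 ≈ 79.111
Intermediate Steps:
B(G, x) = -6*G (B(G, x) = G*(-6) = -6*G)
(118 + B(-10, -3))*(-1 + 1/(6 - 3))² = (118 - 6*(-10))*(-1 + 1/(6 - 3))² = (118 + 60)*(-1 + 1/3)² = 178*(-1 + ⅓)² = 178*(-⅔)² = 178*(4/9) = 712/9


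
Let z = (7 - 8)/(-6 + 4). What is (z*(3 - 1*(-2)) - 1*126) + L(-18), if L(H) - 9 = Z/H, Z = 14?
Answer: -2075/18 ≈ -115.28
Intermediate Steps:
z = 1/2 (z = -1/(-2) = -1*(-1/2) = 1/2 ≈ 0.50000)
L(H) = 9 + 14/H
(z*(3 - 1*(-2)) - 1*126) + L(-18) = ((3 - 1*(-2))/2 - 1*126) + (9 + 14/(-18)) = ((3 + 2)/2 - 126) + (9 + 14*(-1/18)) = ((1/2)*5 - 126) + (9 - 7/9) = (5/2 - 126) + 74/9 = -247/2 + 74/9 = -2075/18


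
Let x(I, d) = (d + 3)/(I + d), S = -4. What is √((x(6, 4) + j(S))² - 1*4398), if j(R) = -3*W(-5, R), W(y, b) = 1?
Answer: I*√439271/10 ≈ 66.277*I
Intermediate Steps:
x(I, d) = (3 + d)/(I + d)
j(R) = -3 (j(R) = -3*1 = -3)
√((x(6, 4) + j(S))² - 1*4398) = √(((3 + 4)/(6 + 4) - 3)² - 1*4398) = √((7/10 - 3)² - 4398) = √((-23/10)² - 4398) = √(529/100 - 4398) = √(-439271/100) = I*√439271/10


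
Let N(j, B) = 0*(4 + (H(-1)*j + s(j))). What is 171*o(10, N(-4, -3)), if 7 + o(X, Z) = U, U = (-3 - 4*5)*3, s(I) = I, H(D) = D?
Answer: -12996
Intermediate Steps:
N(j, B) = 0 (N(j, B) = 0*(4 + (-j + j)) = 0*(4 + 0) = 0*4 = 0)
U = -69 (U = (-3 - 20)*3 = -23*3 = -69)
o(X, Z) = -76 (o(X, Z) = -7 - 69 = -76)
171*o(10, N(-4, -3)) = 171*(-76) = -12996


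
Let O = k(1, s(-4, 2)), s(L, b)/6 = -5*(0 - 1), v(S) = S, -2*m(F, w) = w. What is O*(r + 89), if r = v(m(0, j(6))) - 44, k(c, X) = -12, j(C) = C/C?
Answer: -534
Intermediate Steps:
j(C) = 1
m(F, w) = -w/2
s(L, b) = 30 (s(L, b) = 6*(-5*(0 - 1)) = 6*(-5*(-1)) = 6*5 = 30)
O = -12
r = -89/2 (r = -½*1 - 44 = -½ - 44 = -89/2 ≈ -44.500)
O*(r + 89) = -12*(-89/2 + 89) = -12*89/2 = -534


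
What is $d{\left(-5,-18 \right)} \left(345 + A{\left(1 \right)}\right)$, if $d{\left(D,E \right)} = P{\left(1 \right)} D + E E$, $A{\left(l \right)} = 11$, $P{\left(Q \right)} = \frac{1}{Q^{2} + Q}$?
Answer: $114454$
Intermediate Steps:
$P{\left(Q \right)} = \frac{1}{Q + Q^{2}}$
$d{\left(D,E \right)} = E^{2} + \frac{D}{2}$ ($d{\left(D,E \right)} = \frac{1}{1 \left(1 + 1\right)} D + E E = 1 \cdot \frac{1}{2} D + E^{2} = \frac{D}{2} + E^{2} = E^{2} + \frac{D}{2}$)
$d{\left(-5,-18 \right)} \left(345 + A{\left(1 \right)}\right) = \left(\left(-18\right)^{2} + \frac{1}{2} \left(-5\right)\right) \left(345 + 11\right) = \left(324 - \frac{5}{2}\right) 356 = \frac{643}{2} \cdot 356 = 114454$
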